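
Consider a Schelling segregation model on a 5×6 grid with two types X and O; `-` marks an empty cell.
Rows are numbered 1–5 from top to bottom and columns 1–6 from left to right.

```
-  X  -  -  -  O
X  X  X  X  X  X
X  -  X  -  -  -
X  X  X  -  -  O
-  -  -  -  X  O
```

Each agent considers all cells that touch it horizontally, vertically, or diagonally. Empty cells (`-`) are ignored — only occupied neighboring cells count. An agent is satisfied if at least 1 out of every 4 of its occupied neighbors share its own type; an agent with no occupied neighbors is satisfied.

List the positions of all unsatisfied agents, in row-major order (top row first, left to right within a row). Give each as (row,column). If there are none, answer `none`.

(1,6), (5,5)

Row 1: (1,2)X 3/3 satisfied · (1,6)O 0/2 not
Row 2: (2,1)X 3/3 satisfied · (2,2)X 5/5 satisfied · (2,3)X 4/4 satisfied · (2,4)X 3/3 satisfied · (2,5)X 2/3 satisfied · (2,6)X 1/2 satisfied
Row 3: (3,1)X 4/4 satisfied · (3,3)X 5/5 satisfied
Row 4: (4,1)X 2/2 satisfied · (4,2)X 4/4 satisfied · (4,3)X 2/2 satisfied · (4,6)O 1/2 satisfied
Row 5: (5,5)X 0/2 not · (5,6)O 1/2 satisfied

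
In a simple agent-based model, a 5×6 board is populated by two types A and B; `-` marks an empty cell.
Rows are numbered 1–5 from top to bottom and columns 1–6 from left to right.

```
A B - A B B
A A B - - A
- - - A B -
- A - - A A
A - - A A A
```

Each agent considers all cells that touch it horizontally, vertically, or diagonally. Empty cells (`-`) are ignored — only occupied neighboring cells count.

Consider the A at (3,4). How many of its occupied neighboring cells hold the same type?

Occupied neighbors of (3,4): (2,3)=B, (3,5)=B, (4,5)=A.
Same type (A): 1 of 3.

1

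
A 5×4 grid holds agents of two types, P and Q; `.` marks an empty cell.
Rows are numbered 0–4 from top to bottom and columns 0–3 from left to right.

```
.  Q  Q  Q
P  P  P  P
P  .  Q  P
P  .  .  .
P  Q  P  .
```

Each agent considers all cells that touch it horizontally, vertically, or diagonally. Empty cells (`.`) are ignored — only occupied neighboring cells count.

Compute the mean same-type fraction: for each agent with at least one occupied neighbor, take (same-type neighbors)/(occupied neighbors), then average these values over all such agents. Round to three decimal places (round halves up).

0.415

(0,1)Q 1/4
(0,2)Q 2/5
(0,3)Q 1/3
(1,0)P 2/3
(1,1)P 3/6
(1,2)P 3/7
(1,3)P 2/5
(2,0)P 3/3
(2,2)Q 0/4
(2,3)P 2/3
(3,0)P 2/3
(4,0)P 1/2
(4,1)Q 0/3
(4,2)P 0/1
Sum over 14 agents: 1/4 + 2/5 + 1/3 + 2/3 + 3/6 + 3/7 + 2/5 + 3/3 + 0/4 + 2/3 + 2/3 + 1/2 + 0/3 + 0/1 = 2441/420; mean = 2441/420 ÷ 14 = 2441/5880 = 0.415136… → 0.415.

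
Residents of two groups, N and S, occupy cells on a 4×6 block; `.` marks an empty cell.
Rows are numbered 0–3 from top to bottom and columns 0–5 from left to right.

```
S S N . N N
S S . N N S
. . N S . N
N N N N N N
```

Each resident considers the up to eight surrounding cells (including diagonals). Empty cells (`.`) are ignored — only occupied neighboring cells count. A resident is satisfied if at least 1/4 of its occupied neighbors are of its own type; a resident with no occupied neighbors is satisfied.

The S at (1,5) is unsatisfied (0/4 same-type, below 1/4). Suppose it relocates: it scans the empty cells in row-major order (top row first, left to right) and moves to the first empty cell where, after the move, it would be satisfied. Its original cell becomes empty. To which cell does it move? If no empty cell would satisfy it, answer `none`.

Vacating (1,5). Empty cells in order:
  (0,3): 0/4 same-type → still unsatisfied.
  (1,2): 3/6 same-type → satisfied — stop here.

(1,2)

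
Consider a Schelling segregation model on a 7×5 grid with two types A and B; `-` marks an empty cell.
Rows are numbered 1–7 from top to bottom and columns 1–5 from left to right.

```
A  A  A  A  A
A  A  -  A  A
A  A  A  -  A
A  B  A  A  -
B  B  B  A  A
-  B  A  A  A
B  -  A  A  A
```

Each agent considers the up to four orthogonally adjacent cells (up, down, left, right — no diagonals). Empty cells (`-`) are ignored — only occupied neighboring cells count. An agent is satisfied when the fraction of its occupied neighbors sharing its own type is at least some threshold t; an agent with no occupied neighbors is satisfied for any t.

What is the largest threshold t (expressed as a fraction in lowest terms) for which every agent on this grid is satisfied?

1/4

(1,1)A 2/2
(1,2)A 3/3
(1,3)A 2/2
(1,4)A 3/3
(1,5)A 2/2
(2,1)A 3/3
(2,2)A 3/3
(2,4)A 2/2
(2,5)A 3/3
(3,1)A 3/3
(3,2)A 3/4
(3,3)A 2/2
(3,5)A 1/1
(4,1)A 1/3
(4,2)B 1/4
(4,3)A 2/4
(4,4)A 2/2
(5,1)B 1/2
(5,2)B 4/4
(5,3)B 1/4
(5,4)A 3/4
(5,5)A 2/2
(6,2)B 1/2
(6,3)A 2/4
(6,4)A 4/4
(6,5)A 3/3
(7,1)B — no occupied neighbors
(7,3)A 2/2
(7,4)A 3/3
(7,5)A 2/2
The smallest same-type fraction is 1/4 at (4,2), which reduces to 1/4. Any threshold above that leaves this agent unsatisfied.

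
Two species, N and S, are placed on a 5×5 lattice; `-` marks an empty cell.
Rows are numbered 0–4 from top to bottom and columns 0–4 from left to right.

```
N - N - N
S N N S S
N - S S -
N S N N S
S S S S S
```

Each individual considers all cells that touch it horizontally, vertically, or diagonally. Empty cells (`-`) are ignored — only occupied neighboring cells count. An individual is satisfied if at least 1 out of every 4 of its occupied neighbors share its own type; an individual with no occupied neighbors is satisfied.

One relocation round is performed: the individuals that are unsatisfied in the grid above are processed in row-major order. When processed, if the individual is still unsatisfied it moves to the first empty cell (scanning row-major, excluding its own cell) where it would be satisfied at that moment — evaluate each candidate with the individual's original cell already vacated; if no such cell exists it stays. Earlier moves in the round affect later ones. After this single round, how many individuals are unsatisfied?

Initially unsatisfied (in order): (0,4), (1,0), (3,2), (3,3).
  (0,4) → (0,1).
  (1,0) → (0,3).
  (3,2) → (1,0).
  (3,3) → (2,1).
Resulting grid:
N N N S -
N N N S S
N N S S -
N S - - S
S S S S S
All satisfied now.

0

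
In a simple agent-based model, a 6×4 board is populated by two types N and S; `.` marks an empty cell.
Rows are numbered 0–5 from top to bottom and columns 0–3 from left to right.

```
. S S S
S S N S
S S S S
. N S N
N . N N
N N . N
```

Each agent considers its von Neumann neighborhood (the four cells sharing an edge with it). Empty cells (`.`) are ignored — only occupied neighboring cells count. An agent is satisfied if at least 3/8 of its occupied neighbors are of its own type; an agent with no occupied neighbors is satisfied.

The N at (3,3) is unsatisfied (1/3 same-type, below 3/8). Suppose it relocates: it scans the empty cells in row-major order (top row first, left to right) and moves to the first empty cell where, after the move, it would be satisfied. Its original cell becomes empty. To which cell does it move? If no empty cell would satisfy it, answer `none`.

Vacating (3,3). Empty cells in order:
  (0,0): 0/2 same-type → still unsatisfied.
  (3,0): 2/3 same-type → satisfied — stop here.

(3,0)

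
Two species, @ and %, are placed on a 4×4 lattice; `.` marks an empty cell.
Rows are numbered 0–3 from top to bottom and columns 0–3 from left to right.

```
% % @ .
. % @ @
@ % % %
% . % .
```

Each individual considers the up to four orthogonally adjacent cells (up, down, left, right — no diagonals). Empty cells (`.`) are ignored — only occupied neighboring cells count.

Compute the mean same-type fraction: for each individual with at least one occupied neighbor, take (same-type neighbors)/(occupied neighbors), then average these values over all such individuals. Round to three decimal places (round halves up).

Row 0: (0,0)% 1/1 · (0,1)% 2/3 · (0,2)@ 1/2
Row 1: (1,1)% 2/3 · (1,2)@ 2/4 · (1,3)@ 1/2
Row 2: (2,0)@ 0/2 · (2,1)% 2/3 · (2,2)% 3/4 · (2,3)% 1/2
Row 3: (3,0)% 0/1 · (3,2)% 1/1
Sum over 12 individuals: 1/1 + 2/3 + 1/2 + 2/3 + 2/4 + 1/2 + 0/2 + 2/3 + 3/4 + 1/2 + 0/1 + 1/1 = 27/4; mean = 27/4 ÷ 12 = 9/16 = 0.5625 → 0.563.

0.563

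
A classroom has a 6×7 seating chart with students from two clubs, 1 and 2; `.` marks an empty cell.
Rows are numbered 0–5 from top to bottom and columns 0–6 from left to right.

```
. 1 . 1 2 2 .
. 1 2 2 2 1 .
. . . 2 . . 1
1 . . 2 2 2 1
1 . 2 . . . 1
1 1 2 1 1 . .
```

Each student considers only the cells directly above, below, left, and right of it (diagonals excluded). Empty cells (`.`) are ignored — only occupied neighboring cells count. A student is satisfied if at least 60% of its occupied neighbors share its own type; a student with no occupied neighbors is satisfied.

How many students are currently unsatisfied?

Row 0: (0,1)1 1/1 ok · (0,3)1 0/2 unhappy · (0,4)2 2/3 ok · (0,5)2 1/2 unhappy
Row 1: (1,1)1 1/2 unhappy · (1,2)2 1/2 unhappy · (1,3)2 3/4 ok · (1,4)2 2/3 ok · (1,5)1 0/2 unhappy
Row 2: (2,3)2 2/2 ok · (2,6)1 1/1 ok
Row 3: (3,0)1 1/1 ok · (3,3)2 2/2 ok · (3,4)2 2/2 ok · (3,5)2 1/2 unhappy · (3,6)1 2/3 ok
Row 4: (4,0)1 2/2 ok · (4,2)2 1/1 ok · (4,6)1 1/1 ok
Row 5: (5,0)1 2/2 ok · (5,1)1 1/2 unhappy · (5,2)2 1/3 unhappy · (5,3)1 1/2 unhappy · (5,4)1 1/1 ok
Unsatisfied: (0,3), (0,5), (1,1), (1,2), (1,5), (3,5), (5,1), (5,2), (5,3) — 9 in total.

9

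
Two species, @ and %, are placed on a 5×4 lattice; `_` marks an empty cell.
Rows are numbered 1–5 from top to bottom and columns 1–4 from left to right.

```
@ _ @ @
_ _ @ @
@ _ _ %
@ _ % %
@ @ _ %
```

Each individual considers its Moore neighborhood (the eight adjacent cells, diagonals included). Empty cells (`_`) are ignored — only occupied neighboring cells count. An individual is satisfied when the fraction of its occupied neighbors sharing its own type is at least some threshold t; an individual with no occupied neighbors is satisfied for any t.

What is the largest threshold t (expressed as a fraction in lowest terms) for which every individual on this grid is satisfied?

(1,1)@ — no occupied neighbors
(1,3)@ 3/3
(1,4)@ 3/3
(2,3)@ 3/4
(2,4)@ 3/4
(3,1)@ 1/1
(3,4)% 2/4
(4,1)@ 3/3
(4,3)% 3/4
(4,4)% 3/3
(5,1)@ 2/2
(5,2)@ 2/3
(5,4)% 2/2
The smallest same-type fraction is 2/4 at (3,4), which reduces to 1/2. Any threshold above that leaves this individual unsatisfied.

1/2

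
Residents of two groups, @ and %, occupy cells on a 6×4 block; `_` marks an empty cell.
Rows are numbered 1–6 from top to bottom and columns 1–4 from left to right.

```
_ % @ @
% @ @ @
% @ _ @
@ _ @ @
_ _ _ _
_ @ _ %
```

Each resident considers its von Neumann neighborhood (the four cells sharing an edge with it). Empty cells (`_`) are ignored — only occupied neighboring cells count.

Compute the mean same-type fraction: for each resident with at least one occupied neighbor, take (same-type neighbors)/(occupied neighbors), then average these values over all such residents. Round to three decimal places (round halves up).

0.654

Row 1: (1,2)% 0/2 · (1,3)@ 2/3 · (1,4)@ 2/2
Row 2: (2,1)% 1/2 · (2,2)@ 2/4 · (2,3)@ 3/3 · (2,4)@ 3/3
Row 3: (3,1)% 1/3 · (3,2)@ 1/2 · (3,4)@ 2/2
Row 4: (4,1)@ 0/1 · (4,3)@ 1/1 · (4,4)@ 2/2
Row 6: (6,2)@ — no occupied neighbors · (6,4)% — no occupied neighbors
Sum over 13 residents: 0/2 + 2/3 + 2/2 + 1/2 + 2/4 + 3/3 + 3/3 + 1/3 + 1/2 + 2/2 + 0/1 + 1/1 + 2/2 = 17/2; mean = 17/2 ÷ 13 = 17/26 = 0.653846… → 0.654.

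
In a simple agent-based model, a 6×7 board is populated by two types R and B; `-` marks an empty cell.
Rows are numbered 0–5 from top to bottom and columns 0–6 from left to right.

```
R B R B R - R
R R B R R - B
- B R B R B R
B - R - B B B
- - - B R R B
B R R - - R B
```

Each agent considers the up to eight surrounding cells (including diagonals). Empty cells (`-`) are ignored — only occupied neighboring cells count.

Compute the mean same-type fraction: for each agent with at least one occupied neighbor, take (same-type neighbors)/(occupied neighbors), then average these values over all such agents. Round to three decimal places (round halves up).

0.421

(0,0)R 2/3
(0,1)B 1/5
(0,2)R 2/5
(0,3)B 1/5
(0,4)R 2/3
(0,6)R 0/1
(1,0)R 2/4
(1,1)R 4/7
(1,2)B 4/8
(1,3)R 5/8
(1,4)R 3/6
(1,6)B 1/3
(2,1)B 2/6
(2,2)R 3/6
(2,3)B 2/7
(2,4)R 2/6
(2,5)B 4/7
(2,6)R 0/4
(3,0)B 1/1
(3,2)R 1/4
(3,4)B 4/7
(3,5)B 4/8
(3,6)B 3/5
(4,3)B 1/4
(4,4)R 2/5
(4,5)R 2/7
(4,6)B 3/5
(5,0)B 0/1
(5,1)R 1/2
(5,2)R 1/2
(5,5)R 2/4
(5,6)B 1/3
Sum over 32 agents: 2/3 + 1/5 + 2/5 + 1/5 + 2/3 + 0/1 + 2/4 + 4/7 + 4/8 + 5/8 + 3/6 + 1/3 + 2/6 + 3/6 + 2/7 + 2/6 + 4/7 + 0/4 + 1/1 + 1/4 + 4/7 + 4/8 + 3/5 + 1/4 + 2/5 + 2/7 + 3/5 + 0/1 + 1/2 + 1/2 + 2/4 + 1/3 = 11321/840; mean = 11321/840 ÷ 32 = 11321/26880 = 0.421168… → 0.421.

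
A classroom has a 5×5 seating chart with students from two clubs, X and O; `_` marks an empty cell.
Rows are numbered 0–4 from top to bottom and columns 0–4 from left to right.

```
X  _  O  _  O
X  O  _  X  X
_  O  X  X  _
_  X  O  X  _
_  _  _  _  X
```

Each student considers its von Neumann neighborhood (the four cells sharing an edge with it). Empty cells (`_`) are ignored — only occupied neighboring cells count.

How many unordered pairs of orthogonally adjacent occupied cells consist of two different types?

7

Scan each occupied cell's neighbors to the right and below so each pair is counted once.
From row 0: 1 unlike of 2 pairs (running 1/2).
From row 1: 1 unlike of 4 pairs (running 2/6).
From row 2: 3 unlike of 5 pairs (running 5/11).
From row 3: 2 unlike of 2 pairs (running 7/13).
Total adjacent occupied pairs: 13; unlike-type pairs: 7.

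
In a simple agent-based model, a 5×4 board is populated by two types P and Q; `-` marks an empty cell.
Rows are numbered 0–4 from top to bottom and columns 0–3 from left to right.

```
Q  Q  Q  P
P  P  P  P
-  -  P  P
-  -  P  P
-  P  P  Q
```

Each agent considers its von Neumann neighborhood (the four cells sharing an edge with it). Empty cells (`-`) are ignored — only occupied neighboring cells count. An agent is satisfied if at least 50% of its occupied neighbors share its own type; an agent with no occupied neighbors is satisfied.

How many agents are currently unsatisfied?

(0,0)Q 1/2 ✓
(0,1)Q 2/3 ✓
(0,2)Q 1/3 ✗
(0,3)P 1/2 ✓
(1,0)P 1/2 ✓
(1,1)P 2/3 ✓
(1,2)P 3/4 ✓
(1,3)P 3/3 ✓
(2,2)P 3/3 ✓
(2,3)P 3/3 ✓
(3,2)P 3/3 ✓
(3,3)P 2/3 ✓
(4,1)P 1/1 ✓
(4,2)P 2/3 ✓
(4,3)Q 0/2 ✗
Unsatisfied: (0,2), (4,3) — 2 in total.

2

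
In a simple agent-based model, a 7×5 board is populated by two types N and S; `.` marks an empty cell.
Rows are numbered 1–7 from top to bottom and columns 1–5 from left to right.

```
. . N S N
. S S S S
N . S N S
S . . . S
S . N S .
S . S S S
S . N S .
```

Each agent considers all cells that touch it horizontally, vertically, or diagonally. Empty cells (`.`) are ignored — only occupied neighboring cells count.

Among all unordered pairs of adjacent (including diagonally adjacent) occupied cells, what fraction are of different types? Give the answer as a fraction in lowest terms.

Scan each occupied cell's neighbors to the right and below (and the two forward diagonals) so each pair is counted once.
Row 1: N(1,3)–S(1,4)≠ N(1,3)–S(2,3)≠ N(1,3)–S(2,4)≠ N(1,3)–S(2,2)≠ S(1,4)–N(1,5)≠ S(1,4)–S(2,4)= S(1,4)–S(2,5)= S(1,4)–S(2,3)= N(1,5)–S(2,5)≠ N(1,5)–S(2,4)≠  → 7/10 unlike.
Row 2: S(2,2)–S(2,3)= S(2,2)–S(3,3)= S(2,2)–N(3,1)≠ S(2,3)–S(2,4)= S(2,3)–S(3,3)= S(2,3)–N(3,4)≠ S(2,4)–S(2,5)= S(2,4)–N(3,4)≠ S(2,4)–S(3,5)= S(2,4)–S(3,3)= S(2,5)–S(3,5)= S(2,5)–N(3,4)≠  → 4/12 unlike.
Row 3: N(3,1)–S(4,1)≠ S(3,3)–N(3,4)≠ N(3,4)–S(3,5)≠ N(3,4)–S(4,5)≠ S(3,5)–S(4,5)=  → 4/5 unlike.
Row 4: S(4,1)–S(5,1)= S(4,5)–S(5,4)=  → 0/2 unlike.
Row 5: S(5,1)–S(6,1)= N(5,3)–S(5,4)≠ N(5,3)–S(6,3)≠ N(5,3)–S(6,4)≠ S(5,4)–S(6,4)= S(5,4)–S(6,5)= S(5,4)–S(6,3)=  → 3/7 unlike.
Row 6: S(6,1)–S(7,1)= S(6,3)–S(6,4)= S(6,3)–N(7,3)≠ S(6,3)–S(7,4)= S(6,4)–S(6,5)= S(6,4)–S(7,4)= S(6,4)–N(7,3)≠ S(6,5)–S(7,4)=  → 2/8 unlike.
Row 7: N(7,3)–S(7,4)≠  → 1/1 unlike.
Total adjacent occupied pairs: 45; unlike-type pairs: 21.
21/45 reduces to 7/15.

7/15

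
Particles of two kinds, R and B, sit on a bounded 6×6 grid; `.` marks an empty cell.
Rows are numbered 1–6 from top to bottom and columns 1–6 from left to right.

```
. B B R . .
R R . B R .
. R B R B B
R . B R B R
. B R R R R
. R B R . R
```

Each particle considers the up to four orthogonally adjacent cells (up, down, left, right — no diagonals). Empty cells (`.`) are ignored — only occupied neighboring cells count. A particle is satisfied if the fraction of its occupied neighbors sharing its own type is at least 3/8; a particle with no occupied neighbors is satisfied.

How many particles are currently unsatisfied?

12

(1,2)B 1/2 ✓
(1,3)B 1/2 ✓
(1,4)R 0/2 ✗
(2,1)R 1/1 ✓
(2,2)R 2/3 ✓
(2,4)B 0/3 ✗
(2,5)R 0/2 ✗
(3,2)R 1/2 ✓
(3,3)B 1/3 ✗
(3,4)R 1/4 ✗
(3,5)B 2/4 ✓
(3,6)B 1/2 ✓
(4,1)R 0/0 ✓
(4,3)B 1/3 ✗
(4,4)R 2/4 ✓
(4,5)B 1/4 ✗
(4,6)R 1/3 ✗
(5,2)B 0/2 ✗
(5,3)R 1/4 ✗
(5,4)R 4/4 ✓
(5,5)R 2/3 ✓
(5,6)R 3/3 ✓
(6,2)R 0/2 ✗
(6,3)B 0/3 ✗
(6,4)R 1/2 ✓
(6,6)R 1/1 ✓
Unsatisfied: (1,4), (2,4), (2,5), (3,3), (3,4), (4,3), (4,5), (4,6), (5,2), (5,3), (6,2), (6,3) — 12 in total.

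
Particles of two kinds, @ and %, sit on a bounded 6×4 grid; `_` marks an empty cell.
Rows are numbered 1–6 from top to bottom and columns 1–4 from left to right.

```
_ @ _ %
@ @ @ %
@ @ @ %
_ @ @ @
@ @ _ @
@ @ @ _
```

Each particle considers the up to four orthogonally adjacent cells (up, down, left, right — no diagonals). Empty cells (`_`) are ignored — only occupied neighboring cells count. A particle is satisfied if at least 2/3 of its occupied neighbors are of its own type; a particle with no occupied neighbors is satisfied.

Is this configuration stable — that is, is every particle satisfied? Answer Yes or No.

No

(1,2)@ 1/1 ok
(1,4)% 1/1 ok
(2,1)@ 2/2 ok
(2,2)@ 4/4 ok
(2,3)@ 2/3 ok
(2,4)% 2/3 ok
(3,1)@ 2/2 ok
(3,2)@ 4/4 ok
(3,3)@ 3/4 ok
(3,4)% 1/3 unhappy
(4,2)@ 3/3 ok
(4,3)@ 3/3 ok
(4,4)@ 2/3 ok
(5,1)@ 2/2 ok
(5,2)@ 3/3 ok
(5,4)@ 1/1 ok
(6,1)@ 2/2 ok
(6,2)@ 3/3 ok
(6,3)@ 1/1 ok
For instance (3,4) has only 1/3 same-type neighbors, below 2/3.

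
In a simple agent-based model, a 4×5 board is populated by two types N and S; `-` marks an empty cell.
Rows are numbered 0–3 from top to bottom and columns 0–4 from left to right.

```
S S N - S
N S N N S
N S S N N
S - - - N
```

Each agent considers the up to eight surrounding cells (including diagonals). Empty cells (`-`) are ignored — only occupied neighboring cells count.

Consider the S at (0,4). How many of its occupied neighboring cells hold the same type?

Occupied neighbors of (0,4): (1,3)=N, (1,4)=S.
Same type (S): 1 of 2.

1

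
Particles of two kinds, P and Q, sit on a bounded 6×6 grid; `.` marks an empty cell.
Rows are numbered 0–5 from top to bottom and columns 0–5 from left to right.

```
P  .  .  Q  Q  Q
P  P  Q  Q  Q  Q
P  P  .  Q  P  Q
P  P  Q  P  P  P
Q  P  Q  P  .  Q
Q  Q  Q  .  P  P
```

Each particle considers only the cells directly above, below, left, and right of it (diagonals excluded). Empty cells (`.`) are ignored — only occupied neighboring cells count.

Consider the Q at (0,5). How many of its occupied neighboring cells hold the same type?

Occupied neighbors of (0,5): (1,5)=Q, (0,4)=Q.
Same type (Q): 2 of 2.

2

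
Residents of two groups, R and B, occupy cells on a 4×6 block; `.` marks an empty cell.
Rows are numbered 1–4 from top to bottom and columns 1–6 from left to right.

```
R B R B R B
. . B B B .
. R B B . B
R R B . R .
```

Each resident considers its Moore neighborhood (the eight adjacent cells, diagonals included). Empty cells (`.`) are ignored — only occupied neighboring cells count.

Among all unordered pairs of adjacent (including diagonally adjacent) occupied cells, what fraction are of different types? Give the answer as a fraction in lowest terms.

Scan each occupied cell's neighbors to the right and below (and the two forward diagonals) so each pair is counted once.
Row 1: R(1,1)–B(1,2)≠ B(1,2)–R(1,3)≠ B(1,2)–B(2,3)= R(1,3)–B(1,4)≠ R(1,3)–B(2,3)≠ R(1,3)–B(2,4)≠ B(1,4)–R(1,5)≠ B(1,4)–B(2,4)= B(1,4)–B(2,5)= B(1,4)–B(2,3)= R(1,5)–B(1,6)≠ R(1,5)–B(2,5)≠ R(1,5)–B(2,4)≠ B(1,6)–B(2,5)=  → 9/14 unlike.
Row 2: B(2,3)–B(2,4)= B(2,3)–B(3,3)= B(2,3)–B(3,4)= B(2,3)–R(3,2)≠ B(2,4)–B(2,5)= B(2,4)–B(3,4)= B(2,4)–B(3,3)= B(2,5)–B(3,6)= B(2,5)–B(3,4)=  → 1/9 unlike.
Row 3: R(3,2)–B(3,3)≠ R(3,2)–R(4,2)= R(3,2)–B(4,3)≠ R(3,2)–R(4,1)= B(3,3)–B(3,4)= B(3,3)–B(4,3)= B(3,3)–R(4,2)≠ B(3,4)–R(4,5)≠ B(3,4)–B(4,3)= B(3,6)–R(4,5)≠  → 5/10 unlike.
Row 4: R(4,1)–R(4,2)= R(4,2)–B(4,3)≠  → 1/2 unlike.
Total adjacent occupied pairs: 35; unlike-type pairs: 16.
16/35 is already in lowest terms.

16/35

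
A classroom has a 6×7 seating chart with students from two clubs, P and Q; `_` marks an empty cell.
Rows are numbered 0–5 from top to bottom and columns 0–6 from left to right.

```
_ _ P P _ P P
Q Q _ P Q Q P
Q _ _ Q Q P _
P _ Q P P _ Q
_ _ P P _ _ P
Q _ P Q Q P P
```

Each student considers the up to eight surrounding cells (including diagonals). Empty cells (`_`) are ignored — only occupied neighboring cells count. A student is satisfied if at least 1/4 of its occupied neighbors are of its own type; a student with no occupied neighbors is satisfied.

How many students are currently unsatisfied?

(0,2)P 2/3 satisfied
(0,3)P 2/3 satisfied
(0,5)P 2/4 satisfied
(0,6)P 2/3 satisfied
(1,0)Q 2/2 satisfied
(1,1)Q 2/3 satisfied
(1,3)P 2/5 satisfied
(1,4)Q 3/7 satisfied
(1,5)Q 2/6 satisfied
(1,6)P 3/4 satisfied
(2,0)Q 2/3 satisfied
(2,3)Q 3/6 satisfied
(2,4)Q 3/7 satisfied
(2,5)P 2/6 satisfied
(3,0)P 0/1 not
(3,2)Q 1/4 satisfied
(3,3)P 3/6 satisfied
(3,4)P 3/5 satisfied
(3,6)Q 0/2 not
(4,2)P 3/5 satisfied
(4,3)P 4/7 satisfied
(4,6)P 2/3 satisfied
(5,0)Q 0/0 satisfied
(5,2)P 2/3 satisfied
(5,3)Q 1/4 satisfied
(5,4)Q 1/3 satisfied
(5,5)P 2/3 satisfied
(5,6)P 2/2 satisfied
Unsatisfied: (3,0), (3,6) — 2 in total.

2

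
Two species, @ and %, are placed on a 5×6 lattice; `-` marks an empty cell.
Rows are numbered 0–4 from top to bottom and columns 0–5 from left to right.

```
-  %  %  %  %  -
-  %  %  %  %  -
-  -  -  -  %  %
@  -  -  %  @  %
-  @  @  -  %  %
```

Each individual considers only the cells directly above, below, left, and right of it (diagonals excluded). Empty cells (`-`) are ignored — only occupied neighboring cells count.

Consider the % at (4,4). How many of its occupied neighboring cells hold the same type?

Occupied neighbors of (4,4): (3,4)=@, (4,5)=%.
Same type (%): 1 of 2.

1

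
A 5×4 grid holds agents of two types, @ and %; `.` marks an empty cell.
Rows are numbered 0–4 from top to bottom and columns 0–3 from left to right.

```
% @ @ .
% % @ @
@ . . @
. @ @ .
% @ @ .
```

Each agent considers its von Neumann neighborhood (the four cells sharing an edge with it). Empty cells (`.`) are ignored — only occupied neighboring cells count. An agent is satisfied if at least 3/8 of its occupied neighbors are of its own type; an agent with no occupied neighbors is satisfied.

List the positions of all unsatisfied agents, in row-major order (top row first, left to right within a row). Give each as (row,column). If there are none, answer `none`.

(0,1), (1,1), (2,0), (4,0)

Row 0: (0,0)% 1/2 ✓ · (0,1)@ 1/3 ✗ · (0,2)@ 2/2 ✓
Row 1: (1,0)% 2/3 ✓ · (1,1)% 1/3 ✗ · (1,2)@ 2/3 ✓ · (1,3)@ 2/2 ✓
Row 2: (2,0)@ 0/1 ✗ · (2,3)@ 1/1 ✓
Row 3: (3,1)@ 2/2 ✓ · (3,2)@ 2/2 ✓
Row 4: (4,0)% 0/1 ✗ · (4,1)@ 2/3 ✓ · (4,2)@ 2/2 ✓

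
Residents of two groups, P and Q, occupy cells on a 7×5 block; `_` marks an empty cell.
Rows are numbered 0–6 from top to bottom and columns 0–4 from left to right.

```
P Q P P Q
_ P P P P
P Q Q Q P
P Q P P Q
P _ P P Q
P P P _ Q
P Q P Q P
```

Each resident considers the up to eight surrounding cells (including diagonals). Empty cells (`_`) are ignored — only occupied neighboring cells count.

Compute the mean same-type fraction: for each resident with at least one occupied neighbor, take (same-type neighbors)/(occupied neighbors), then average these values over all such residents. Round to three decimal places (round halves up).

(0,0)P 1/2
(0,1)Q 0/4
(0,2)P 4/5
(0,3)P 4/5
(0,4)Q 0/3
(1,1)P 4/7
(1,2)P 4/8
(1,3)P 5/8
(1,4)P 3/5
(2,0)P 2/4
(2,1)Q 2/7
(2,2)Q 3/8
(2,3)Q 2/8
(2,4)P 3/5
(3,0)P 2/4
(3,1)Q 2/7
(3,2)P 3/7
(3,3)P 4/8
(3,4)Q 2/5
(4,0)P 3/4
(4,2)P 5/6
(4,3)P 4/7
(4,4)Q 2/4
(5,0)P 3/4
(5,1)P 6/7
(5,2)P 4/6
(5,4)Q 2/4
(6,0)P 2/3
(6,1)Q 0/5
(6,2)P 2/4
(6,3)Q 1/4
(6,4)P 0/2
Sum over 32 residents: 1/2 + 0/4 + 4/5 + 4/5 + 0/3 + 4/7 + 4/8 + 5/8 + 3/5 + 2/4 + 2/7 + 3/8 + 2/8 + 3/5 + 2/4 + 2/7 + 3/7 + 4/8 + 2/5 + 3/4 + 5/6 + 4/7 + 2/4 + 3/4 + 6/7 + 4/6 + 2/4 + 2/3 + 0/5 + 2/4 + 1/4 + 0/2 = 461/30; mean = 461/30 ÷ 32 = 461/960 = 0.480208… → 0.480.

0.480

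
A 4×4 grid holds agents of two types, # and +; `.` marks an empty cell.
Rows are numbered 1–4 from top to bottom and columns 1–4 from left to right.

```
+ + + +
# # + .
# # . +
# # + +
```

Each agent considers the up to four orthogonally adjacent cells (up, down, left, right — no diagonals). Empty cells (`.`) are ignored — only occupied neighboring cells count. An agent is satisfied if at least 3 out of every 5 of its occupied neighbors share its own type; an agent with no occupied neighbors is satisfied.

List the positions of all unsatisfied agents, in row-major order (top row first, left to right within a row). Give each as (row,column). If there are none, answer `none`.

(1,1), (2,2), (2,3), (4,3)

(1,1)+ 1/2 unhappy
(1,2)+ 2/3 ok
(1,3)+ 3/3 ok
(1,4)+ 1/1 ok
(2,1)# 2/3 ok
(2,2)# 2/4 unhappy
(2,3)+ 1/2 unhappy
(3,1)# 3/3 ok
(3,2)# 3/3 ok
(3,4)+ 1/1 ok
(4,1)# 2/2 ok
(4,2)# 2/3 ok
(4,3)+ 1/2 unhappy
(4,4)+ 2/2 ok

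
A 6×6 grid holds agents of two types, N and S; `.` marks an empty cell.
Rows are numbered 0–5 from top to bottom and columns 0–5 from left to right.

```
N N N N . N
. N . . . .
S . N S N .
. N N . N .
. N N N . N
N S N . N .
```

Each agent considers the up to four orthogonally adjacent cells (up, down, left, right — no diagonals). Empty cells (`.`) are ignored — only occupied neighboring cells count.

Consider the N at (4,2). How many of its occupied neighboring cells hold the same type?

4

Occupied neighbors of (4,2): (3,2)=N, (5,2)=N, (4,1)=N, (4,3)=N.
Same type (N): 4 of 4.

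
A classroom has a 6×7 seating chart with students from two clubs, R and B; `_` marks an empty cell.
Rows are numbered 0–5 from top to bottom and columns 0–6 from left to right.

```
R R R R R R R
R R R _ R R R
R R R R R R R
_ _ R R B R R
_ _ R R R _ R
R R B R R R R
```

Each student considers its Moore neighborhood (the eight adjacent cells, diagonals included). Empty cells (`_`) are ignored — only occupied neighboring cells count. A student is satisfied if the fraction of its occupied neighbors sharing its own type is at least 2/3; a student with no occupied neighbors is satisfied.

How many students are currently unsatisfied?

(0,0)R 3/3 ✓
(0,1)R 5/5 ✓
(0,2)R 4/4 ✓
(0,3)R 4/4 ✓
(0,4)R 4/4 ✓
(0,5)R 5/5 ✓
(0,6)R 3/3 ✓
(1,0)R 5/5 ✓
(1,1)R 8/8 ✓
(1,2)R 7/7 ✓
(1,4)R 7/7 ✓
(1,5)R 8/8 ✓
(1,6)R 5/5 ✓
(2,0)R 3/3 ✓
(2,1)R 6/6 ✓
(2,2)R 6/6 ✓
(2,3)R 6/7 ✓
(2,4)R 6/7 ✓
(2,5)R 7/8 ✓
(2,6)R 5/5 ✓
(3,2)R 6/6 ✓
(3,3)R 7/8 ✓
(3,4)B 0/7 ✗
(3,5)R 6/7 ✓
(3,6)R 4/4 ✓
(4,2)R 5/6 ✓
(4,3)R 6/8 ✓
(4,4)R 6/7 ✓
(4,6)R 4/4 ✓
(5,0)R 1/1 ✓
(5,1)R 2/3 ✓
(5,2)B 0/4 ✗
(5,3)R 4/5 ✓
(5,4)R 4/4 ✓
(5,5)R 4/4 ✓
(5,6)R 2/2 ✓
Unsatisfied: (3,4), (5,2) — 2 in total.

2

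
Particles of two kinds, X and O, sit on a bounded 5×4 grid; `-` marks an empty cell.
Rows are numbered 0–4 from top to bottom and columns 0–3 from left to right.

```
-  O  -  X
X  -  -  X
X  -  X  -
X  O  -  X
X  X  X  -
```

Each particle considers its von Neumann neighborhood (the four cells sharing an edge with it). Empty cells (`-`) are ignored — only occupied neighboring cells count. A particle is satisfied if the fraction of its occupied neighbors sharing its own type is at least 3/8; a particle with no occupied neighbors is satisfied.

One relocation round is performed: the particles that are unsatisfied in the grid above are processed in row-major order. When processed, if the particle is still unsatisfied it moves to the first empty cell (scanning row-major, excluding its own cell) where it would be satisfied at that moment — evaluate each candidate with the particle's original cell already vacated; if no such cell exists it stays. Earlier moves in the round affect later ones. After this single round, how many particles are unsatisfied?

Initially unsatisfied (in order): (3,1).
  (3,1) → (0,0).
Resulting grid:
O O - X
X - - X
X - X -
X - - X
X X X -
All satisfied now.

0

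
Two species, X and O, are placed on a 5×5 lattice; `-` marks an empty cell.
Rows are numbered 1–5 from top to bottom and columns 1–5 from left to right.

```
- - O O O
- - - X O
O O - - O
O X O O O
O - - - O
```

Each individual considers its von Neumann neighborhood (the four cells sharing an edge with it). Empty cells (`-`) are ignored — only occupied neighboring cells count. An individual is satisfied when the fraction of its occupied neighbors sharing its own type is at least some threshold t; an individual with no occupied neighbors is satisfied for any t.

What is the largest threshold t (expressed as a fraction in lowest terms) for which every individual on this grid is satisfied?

0/1

(1,3)O 1/1
(1,4)O 2/3
(1,5)O 2/2
(2,4)X 0/2
(2,5)O 2/3
(3,1)O 2/2
(3,2)O 1/2
(3,5)O 2/2
(4,1)O 2/3
(4,2)X 0/3
(4,3)O 1/2
(4,4)O 2/2
(4,5)O 3/3
(5,1)O 1/1
(5,5)O 1/1
The smallest same-type fraction is 0/2 at (2,4), which reduces to 0/1. Any threshold above that leaves this individual unsatisfied.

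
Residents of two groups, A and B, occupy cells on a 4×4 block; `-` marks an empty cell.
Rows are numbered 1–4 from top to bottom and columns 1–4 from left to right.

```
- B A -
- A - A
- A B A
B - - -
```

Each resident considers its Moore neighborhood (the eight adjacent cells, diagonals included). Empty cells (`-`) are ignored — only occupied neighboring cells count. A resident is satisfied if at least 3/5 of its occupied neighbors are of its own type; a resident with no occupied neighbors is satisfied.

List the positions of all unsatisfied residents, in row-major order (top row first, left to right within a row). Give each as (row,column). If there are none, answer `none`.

Row 1: (1,2)B 0/2 not · (1,3)A 2/3 satisfied
Row 2: (2,2)A 2/4 not · (2,4)A 2/3 satisfied
Row 3: (3,2)A 1/3 not · (3,3)B 0/4 not · (3,4)A 1/2 not
Row 4: (4,1)B 0/1 not

(1,2), (2,2), (3,2), (3,3), (3,4), (4,1)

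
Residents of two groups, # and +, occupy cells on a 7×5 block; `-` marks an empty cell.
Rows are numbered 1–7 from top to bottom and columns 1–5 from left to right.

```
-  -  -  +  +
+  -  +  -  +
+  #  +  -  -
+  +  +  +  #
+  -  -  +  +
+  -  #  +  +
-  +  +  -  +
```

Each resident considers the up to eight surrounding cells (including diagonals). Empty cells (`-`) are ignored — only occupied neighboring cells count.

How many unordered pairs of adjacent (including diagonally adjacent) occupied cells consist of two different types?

14

Scan each occupied cell's neighbors to the right and below (and the two forward diagonals) so each pair is counted once.
Row 1: +(1,4)–+(1,5)= +(1,4)–+(2,5)= +(1,4)–+(2,3)= +(1,5)–+(2,5)=  → 0/4 unlike.
Row 2: +(2,1)–+(3,1)= +(2,1)–#(3,2)≠ +(2,3)–+(3,3)= +(2,3)–#(3,2)≠  → 2/4 unlike.
Row 3: +(3,1)–#(3,2)≠ +(3,1)–+(4,1)= +(3,1)–+(4,2)= #(3,2)–+(3,3)≠ #(3,2)–+(4,2)≠ #(3,2)–+(4,3)≠ #(3,2)–+(4,1)≠ +(3,3)–+(4,3)= +(3,3)–+(4,4)= +(3,3)–+(4,2)=  → 5/10 unlike.
Row 4: +(4,1)–+(4,2)= +(4,1)–+(5,1)= +(4,2)–+(4,3)= +(4,2)–+(5,1)= +(4,3)–+(4,4)= +(4,3)–+(5,4)= +(4,4)–#(4,5)≠ +(4,4)–+(5,4)= +(4,4)–+(5,5)= #(4,5)–+(5,5)≠ #(4,5)–+(5,4)≠  → 3/11 unlike.
Row 5: +(5,1)–+(6,1)= +(5,4)–+(5,5)= +(5,4)–+(6,4)= +(5,4)–+(6,5)= +(5,4)–#(6,3)≠ +(5,5)–+(6,5)= +(5,5)–+(6,4)=  → 1/7 unlike.
Row 6: +(6,1)–+(7,2)= #(6,3)–+(6,4)≠ #(6,3)–+(7,3)≠ #(6,3)–+(7,2)≠ +(6,4)–+(6,5)= +(6,4)–+(7,5)= +(6,4)–+(7,3)= +(6,5)–+(7,5)=  → 3/8 unlike.
Row 7: +(7,2)–+(7,3)=  → 0/1 unlike.
Total adjacent occupied pairs: 45; unlike-type pairs: 14.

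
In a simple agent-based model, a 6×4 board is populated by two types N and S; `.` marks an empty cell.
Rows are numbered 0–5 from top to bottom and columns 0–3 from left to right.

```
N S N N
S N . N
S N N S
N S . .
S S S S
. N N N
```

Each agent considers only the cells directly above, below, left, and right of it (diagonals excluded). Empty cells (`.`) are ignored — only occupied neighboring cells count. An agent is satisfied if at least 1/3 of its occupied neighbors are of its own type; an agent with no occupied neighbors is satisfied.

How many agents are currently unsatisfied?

4

Row 0: (0,0)N 0/2 unhappy · (0,1)S 0/3 unhappy · (0,2)N 1/2 ok · (0,3)N 2/2 ok
Row 1: (1,0)S 1/3 ok · (1,1)N 1/3 ok · (1,3)N 1/2 ok
Row 2: (2,0)S 1/3 ok · (2,1)N 2/4 ok · (2,2)N 1/2 ok · (2,3)S 0/2 unhappy
Row 3: (3,0)N 0/3 unhappy · (3,1)S 1/3 ok
Row 4: (4,0)S 1/2 ok · (4,1)S 3/4 ok · (4,2)S 2/3 ok · (4,3)S 1/2 ok
Row 5: (5,1)N 1/2 ok · (5,2)N 2/3 ok · (5,3)N 1/2 ok
Unsatisfied: (0,0), (0,1), (2,3), (3,0) — 4 in total.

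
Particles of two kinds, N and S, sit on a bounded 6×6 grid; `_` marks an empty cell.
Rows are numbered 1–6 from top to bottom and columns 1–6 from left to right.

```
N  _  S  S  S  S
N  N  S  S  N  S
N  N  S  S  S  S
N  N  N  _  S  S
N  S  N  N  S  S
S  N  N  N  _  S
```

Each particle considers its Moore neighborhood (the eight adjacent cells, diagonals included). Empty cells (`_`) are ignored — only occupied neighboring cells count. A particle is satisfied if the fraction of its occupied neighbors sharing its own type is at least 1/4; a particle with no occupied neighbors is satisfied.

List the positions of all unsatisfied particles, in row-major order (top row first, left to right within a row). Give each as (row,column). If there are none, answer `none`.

(1,1)N 2/2 ✓
(1,3)S 3/4 ✓
(1,4)S 4/5 ✓
(1,5)S 4/5 ✓
(1,6)S 2/3 ✓
(2,1)N 4/4 ✓
(2,2)N 4/7 ✓
(2,3)S 5/7 ✓
(2,4)S 7/8 ✓
(2,5)N 0/8 ✗
(2,6)S 4/5 ✓
(3,1)N 5/5 ✓
(3,2)N 6/8 ✓
(3,3)S 3/7 ✓
(3,4)S 5/7 ✓
(3,5)S 6/7 ✓
(3,6)S 4/5 ✓
(4,1)N 4/5 ✓
(4,2)N 6/8 ✓
(4,3)N 4/7 ✓
(4,5)S 6/7 ✓
(4,6)S 5/5 ✓
(5,1)N 3/5 ✓
(5,2)S 1/8 ✗
(5,3)N 6/7 ✓
(5,4)N 4/6 ✓
(5,5)S 4/6 ✓
(5,6)S 4/4 ✓
(6,1)S 1/3 ✓
(6,2)N 3/5 ✓
(6,3)N 4/5 ✓
(6,4)N 3/4 ✓
(6,6)S 2/2 ✓

(2,5), (5,2)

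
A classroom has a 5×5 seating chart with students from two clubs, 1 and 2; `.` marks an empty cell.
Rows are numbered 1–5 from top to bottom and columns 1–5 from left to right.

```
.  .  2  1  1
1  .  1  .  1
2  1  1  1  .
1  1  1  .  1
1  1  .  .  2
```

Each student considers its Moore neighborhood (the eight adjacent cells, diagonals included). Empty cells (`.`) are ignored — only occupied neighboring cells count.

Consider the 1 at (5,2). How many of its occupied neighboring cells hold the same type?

Occupied neighbors of (5,2): (4,1)=1, (4,2)=1, (4,3)=1, (5,1)=1.
Same type (1): 4 of 4.

4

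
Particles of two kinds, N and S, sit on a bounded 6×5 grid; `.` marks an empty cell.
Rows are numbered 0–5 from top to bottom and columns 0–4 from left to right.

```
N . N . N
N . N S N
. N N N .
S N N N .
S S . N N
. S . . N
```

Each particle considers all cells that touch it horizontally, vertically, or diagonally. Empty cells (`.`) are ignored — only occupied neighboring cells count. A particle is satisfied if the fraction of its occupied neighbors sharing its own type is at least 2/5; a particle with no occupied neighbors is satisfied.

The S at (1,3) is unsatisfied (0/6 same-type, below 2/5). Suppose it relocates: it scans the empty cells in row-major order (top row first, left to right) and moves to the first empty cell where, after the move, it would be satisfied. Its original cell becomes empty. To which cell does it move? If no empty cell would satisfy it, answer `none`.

Vacating (1,3). Empty cells in order:
  (0,1): 0/4 same-type → still unsatisfied.
  (0,3): 0/4 same-type → still unsatisfied.
  (1,1): 0/6 same-type → still unsatisfied.
  (2,0): 1/4 same-type → still unsatisfied.
  (2,4): 0/3 same-type → still unsatisfied.
  (3,4): 0/4 same-type → still unsatisfied.
  (4,2): 2/6 same-type → still unsatisfied.
  (5,0): 3/3 same-type → satisfied — stop here.

(5,0)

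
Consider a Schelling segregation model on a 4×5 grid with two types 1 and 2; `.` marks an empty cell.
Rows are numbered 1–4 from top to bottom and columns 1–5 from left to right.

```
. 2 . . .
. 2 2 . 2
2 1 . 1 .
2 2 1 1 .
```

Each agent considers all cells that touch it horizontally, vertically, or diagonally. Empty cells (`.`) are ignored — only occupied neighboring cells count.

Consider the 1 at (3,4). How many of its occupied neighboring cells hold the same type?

2

Occupied neighbors of (3,4): (2,3)=2, (2,5)=2, (4,3)=1, (4,4)=1.
Same type (1): 2 of 4.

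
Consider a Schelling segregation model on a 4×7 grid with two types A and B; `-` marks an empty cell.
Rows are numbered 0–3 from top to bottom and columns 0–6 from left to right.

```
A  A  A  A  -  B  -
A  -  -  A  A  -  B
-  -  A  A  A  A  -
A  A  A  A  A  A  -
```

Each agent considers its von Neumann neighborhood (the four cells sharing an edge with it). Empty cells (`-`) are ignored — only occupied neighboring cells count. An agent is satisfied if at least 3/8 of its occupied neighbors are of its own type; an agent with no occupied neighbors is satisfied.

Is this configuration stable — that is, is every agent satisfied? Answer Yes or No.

(0,0)A 2/2 satisfied
(0,1)A 2/2 satisfied
(0,2)A 2/2 satisfied
(0,3)A 2/2 satisfied
(0,5)B 0/0 satisfied
(1,0)A 1/1 satisfied
(1,3)A 3/3 satisfied
(1,4)A 2/2 satisfied
(1,6)B 0/0 satisfied
(2,2)A 2/2 satisfied
(2,3)A 4/4 satisfied
(2,4)A 4/4 satisfied
(2,5)A 2/2 satisfied
(3,0)A 1/1 satisfied
(3,1)A 2/2 satisfied
(3,2)A 3/3 satisfied
(3,3)A 3/3 satisfied
(3,4)A 3/3 satisfied
(3,5)A 2/2 satisfied
All meet the threshold, so the configuration is stable.

Yes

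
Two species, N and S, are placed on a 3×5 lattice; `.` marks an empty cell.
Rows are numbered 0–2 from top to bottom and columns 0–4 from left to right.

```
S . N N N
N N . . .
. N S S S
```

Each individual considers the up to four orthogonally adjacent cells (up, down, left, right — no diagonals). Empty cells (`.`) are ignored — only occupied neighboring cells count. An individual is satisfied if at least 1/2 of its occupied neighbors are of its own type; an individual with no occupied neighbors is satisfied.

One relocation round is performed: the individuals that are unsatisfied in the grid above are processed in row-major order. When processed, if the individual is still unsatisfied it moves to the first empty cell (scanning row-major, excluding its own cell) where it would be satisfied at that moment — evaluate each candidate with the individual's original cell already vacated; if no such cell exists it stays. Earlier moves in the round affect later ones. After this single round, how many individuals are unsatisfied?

Initially unsatisfied (in order): (0,0).
  (0,0) → (1,3).
Resulting grid:
. . N N N
N N . S .
. N S S S
All satisfied now.

0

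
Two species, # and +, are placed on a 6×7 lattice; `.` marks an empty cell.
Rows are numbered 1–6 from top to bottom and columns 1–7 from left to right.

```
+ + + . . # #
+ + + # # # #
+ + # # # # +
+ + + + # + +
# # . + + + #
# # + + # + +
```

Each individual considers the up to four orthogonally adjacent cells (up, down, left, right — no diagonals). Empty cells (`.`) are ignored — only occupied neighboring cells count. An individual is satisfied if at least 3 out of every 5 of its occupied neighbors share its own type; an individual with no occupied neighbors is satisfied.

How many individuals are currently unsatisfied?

Row 1: (1,1)+ 2/2 satisfied · (1,2)+ 3/3 satisfied · (1,3)+ 2/2 satisfied · (1,6)# 2/2 satisfied · (1,7)# 2/2 satisfied
Row 2: (2,1)+ 3/3 satisfied · (2,2)+ 4/4 satisfied · (2,3)+ 2/4 not · (2,4)# 2/3 satisfied · (2,5)# 3/3 satisfied · (2,6)# 4/4 satisfied · (2,7)# 2/3 satisfied
Row 3: (3,1)+ 3/3 satisfied · (3,2)+ 3/4 satisfied · (3,3)# 1/4 not · (3,4)# 3/4 satisfied · (3,5)# 4/4 satisfied · (3,6)# 2/4 not · (3,7)+ 1/3 not
Row 4: (4,1)+ 2/3 satisfied · (4,2)+ 3/4 satisfied · (4,3)+ 2/3 satisfied · (4,4)+ 2/4 not · (4,5)# 1/4 not · (4,6)+ 2/4 not · (4,7)+ 2/3 satisfied
Row 5: (5,1)# 2/3 satisfied · (5,2)# 2/3 satisfied · (5,4)+ 3/3 satisfied · (5,5)+ 2/4 not · (5,6)+ 3/4 satisfied · (5,7)# 0/3 not
Row 6: (6,1)# 2/2 satisfied · (6,2)# 2/3 satisfied · (6,3)+ 1/2 not · (6,4)+ 2/3 satisfied · (6,5)# 0/3 not · (6,6)+ 2/3 satisfied · (6,7)+ 1/2 not
Unsatisfied: (2,3), (3,3), (3,6), (3,7), (4,4), (4,5), (4,6), (5,5), (5,7), (6,3), (6,5), (6,7) — 12 in total.

12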